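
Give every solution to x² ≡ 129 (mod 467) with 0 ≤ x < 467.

Since 467 ≡ 3 (mod 4), a square root of 129 is 129^((467+1)/4) = 129^117 mod 467.
Repeated squaring: 129^2≡296, 129^4≡287, 129^8≡177, 129^16≡40, 129^32≡199, 129^64≡373 (mod 467).
129^117 = 129^(64+32+16+4+1) ≡ 230 (mod 467).
Check: 230² = 52900 ≡ 129 (mod 467). The two roots are 230 and 237.

230, 237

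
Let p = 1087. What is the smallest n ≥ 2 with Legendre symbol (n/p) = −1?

(2/1087) = +1, so 2 is a residue.
(3/1087) = −1, so 3 is the smallest positive non-residue mod 1087.

3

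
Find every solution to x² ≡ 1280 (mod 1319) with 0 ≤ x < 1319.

Since 1319 ≡ 3 (mod 4), a square root of 1280 is 1280^((1319+1)/4) = 1280^330 mod 1319.
Repeated squaring: 1280^2≡202, 1280^4≡1234, 1280^8≡630, 1280^16≡1200, 1280^32≡971, 1280^64≡1075, 1280^128≡181, 1280^256≡1105 (mod 1319).
1280^330 = 1280^(256+64+8+2) ≡ 913 (mod 1319).
Check: 913² = 833569 ≡ 1280 (mod 1319). The two roots are 406 and 913.

406, 913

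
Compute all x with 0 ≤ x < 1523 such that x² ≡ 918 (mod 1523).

565, 958

Since 1523 ≡ 3 (mod 4), a square root of 918 is 918^((1523+1)/4) = 918^381 mod 1523.
Repeated squaring: 918^2≡505, 918^4≡684, 918^8≡295, 918^16≡214, 918^32≡106, 918^64≡575, 918^128≡134, 918^256≡1203 (mod 1523).
918^381 = 918^(256+64+32+16+8+4+1) ≡ 565 (mod 1523).
Check: 565² = 319225 ≡ 918 (mod 1523). The two roots are 565 and 958.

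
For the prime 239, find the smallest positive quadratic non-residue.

7

(2/239) = +1, so 2 is a residue.
(3/239) = +1, so 3 is a residue.
(4/239) = +1, so 4 is a residue.
(5/239) = +1, so 5 is a residue.
(6/239) = +1, so 6 is a residue.
(7/239) = −1, so 7 is the smallest positive non-residue mod 239.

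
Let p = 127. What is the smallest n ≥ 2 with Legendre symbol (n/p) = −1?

3

(2/127) = +1, so 2 is a residue.
(3/127) = −1, so 3 is the smallest positive non-residue mod 127.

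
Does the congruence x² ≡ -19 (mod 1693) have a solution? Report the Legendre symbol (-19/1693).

-1

First reduce: -19 ≡ 1674 (mod 1693).
Pull out 2: since 1693 ≡ 5 (mod 8), (2/1693) = -1.
Reciprocity: 837 ≡ 1 and 1693 ≡ 1 (mod 4), so (837/1693) = +(1693/837).
Reduce top mod 837: now compute (19/837).
Reciprocity: 19 ≡ 3 and 837 ≡ 1 (mod 4), so (19/837) = +(837/19).
Reduce top mod 19: now compute (1/19).
Reached (1/19) = 1. Collecting the sign flips along the way, the symbol is -1.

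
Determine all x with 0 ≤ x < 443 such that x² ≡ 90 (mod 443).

Since 443 ≡ 3 (mod 4), a square root of 90 is 90^((443+1)/4) = 90^111 mod 443.
Repeated squaring: 90^2≡126, 90^4≡371, 90^8≡311, 90^16≡147, 90^32≡345, 90^64≡301 (mod 443).
90^111 = 90^(64+32+8+4+2+1) ≡ 166 (mod 443).
Check: 166² = 27556 ≡ 90 (mod 443). The two roots are 166 and 277.

166, 277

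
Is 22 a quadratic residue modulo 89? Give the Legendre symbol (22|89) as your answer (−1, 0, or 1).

Euler's criterion: (22/89) ≡ 22^44 (mod 89).
22^2 ≡ 39 (mod 89)
22^4 ≡ 8 (mod 89)
22^8 ≡ 64 (mod 89)
22^16 ≡ 2 (mod 89)
22^32 ≡ 4 (mod 89)
22^44 = 22^(32+8+4) ≡ 1 (mod 89).
Result is 1, so (22/89) = 1.

1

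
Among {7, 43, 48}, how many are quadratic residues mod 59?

(7/59) = +1 → QR.
(43/59) = -1 → non-residue.
(48/59) = +1 → QR.
Total quadratic residues among the 3: 2.

2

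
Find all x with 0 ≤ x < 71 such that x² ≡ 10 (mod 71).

Since 71 ≡ 3 (mod 4), a square root of 10 is 10^((71+1)/4) = 10^18 mod 71.
Repeated squaring: 10^2≡29, 10^4≡60, 10^8≡50, 10^16≡15 (mod 71).
10^18 = 10^(16+2) ≡ 9 (mod 71).
Check: 9² = 81 ≡ 10 (mod 71). The two roots are 9 and 62.

9, 62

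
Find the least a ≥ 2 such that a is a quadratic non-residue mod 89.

3

(2/89) = +1, so 2 is a residue.
(3/89) = −1, so 3 is the smallest positive non-residue mod 89.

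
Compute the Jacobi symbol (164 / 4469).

Pull out 2^2: since 4469 ≡ 5 (mod 8), (2/4469) = -1, so (2/4469)^2 = +1.
Reciprocity: 41 ≡ 1 and 4469 ≡ 1 (mod 4), so (41/4469) = +(4469/41).
Reduce top mod 41: now compute (0/41).
Top reduces to 0: gcd > 1, so the symbol is 0.

0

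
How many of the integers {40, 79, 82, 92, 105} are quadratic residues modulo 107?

4

(40/107) = +1 → QR.
(79/107) = +1 → QR.
(82/107) = -1 → non-residue.
(92/107) = +1 → QR.
(105/107) = +1 → QR.
Total quadratic residues among the 5: 4.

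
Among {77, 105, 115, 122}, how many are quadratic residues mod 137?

(77/137) = +1 → QR.
(105/137) = +1 → QR.
(115/137) = +1 → QR.
(122/137) = +1 → QR.
Total quadratic residues among the 4: 4.

4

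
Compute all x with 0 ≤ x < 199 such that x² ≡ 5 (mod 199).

76, 123

Since 199 ≡ 3 (mod 4), a square root of 5 is 5^((199+1)/4) = 5^50 mod 199.
Repeated squaring: 5^2≡25, 5^4≡28, 5^8≡187, 5^16≡144, 5^32≡40 (mod 199).
5^50 = 5^(32+16+2) ≡ 123 (mod 199).
Check: 123² = 15129 ≡ 5 (mod 199). The two roots are 76 and 123.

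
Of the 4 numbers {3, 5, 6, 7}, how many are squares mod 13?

1

(3/13) = +1 → QR.
(5/13) = -1 → non-residue.
(6/13) = -1 → non-residue.
(7/13) = -1 → non-residue.
Total quadratic residues among the 4: 1.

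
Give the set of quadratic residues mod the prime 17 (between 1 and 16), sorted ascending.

Square k = 1,…,8 (k and 17−k give the same square):
1²=1, 2²=4, 3²=9, 4²=16, 5²≡8, 6²≡2, 7²≡15, 8²≡13 (mod 17).
So the quadratic residues mod 17 are {1, 2, 4, 8, 9, 13, 15, 16}.

1,2,4,8,9,13,15,16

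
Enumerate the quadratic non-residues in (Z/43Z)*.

2,3,5,7,8,12,18,19,20,22,26,27,28,29,30,32,33,34,37,39,42

Square k = 1,…,21 (k and 43−k give the same square):
1²=1, 2²=4, 3²=9, 4²=16, 5²=25, 6²=36, 7²≡6, 8²≡21, 9²≡38, 10²≡14, 11²≡35, 12²≡15, 13²≡40, 14²≡24, 15²≡10, 16²≡41, 17²≡31, 18²≡23, 19²≡17, 20²≡13, 21²≡11 (mod 43).
The residues are {1, 4, 6, 9, 10, 11, 13, 14, 15, 16, 17, 21, 23, 24, 25, 31, 35, 36, 38, 40, 41}; the non-residues are the remaining 21 nonzero classes.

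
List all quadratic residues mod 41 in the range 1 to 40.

1 2 4 5 8 9 10 16 18 20 21 23 25 31 32 33 36 37 39 40

Square k = 1,…,20 (k and 41−k give the same square):
1²=1, 2²=4, 3²=9, 4²=16, 5²=25, 6²=36, 7²≡8, 8²≡23, 9²≡40, 10²≡18, 11²≡39, 12²≡21, 13²≡5, 14²≡32, 15²≡20, 16²≡10, 17²≡2, 18²≡37, 19²≡33, 20²≡31 (mod 41).
So the quadratic residues mod 41 are {1, 2, 4, 5, 8, 9, 10, 16, 18, 20, 21, 23, 25, 31, 32, 33, 36, 37, 39, 40}.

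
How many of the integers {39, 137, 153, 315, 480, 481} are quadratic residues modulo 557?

4

(39/557) = +1 → QR.
(137/557) = +1 → QR.
(153/557) = +1 → QR.
(315/557) = -1 → non-residue.
(480/557) = -1 → non-residue.
(481/557) = +1 → QR.
Total quadratic residues among the 6: 4.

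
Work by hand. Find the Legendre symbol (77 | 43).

Euler's criterion: (77/43) ≡ 34^21 (mod 43).
34^2 ≡ 38 (mod 43)
34^4 ≡ 25 (mod 43)
34^8 ≡ 23 (mod 43)
34^16 ≡ 13 (mod 43)
34^21 = 34^(16+4+1) ≡ 42 (mod 43).
Result is 42 ≡ −1, so (77/43) = −1.

-1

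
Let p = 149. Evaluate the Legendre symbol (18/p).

-1

Euler's criterion: (18/149) ≡ 18^74 (mod 149).
18^2 ≡ 26 (mod 149)
18^4 ≡ 80 (mod 149)
18^8 ≡ 142 (mod 149)
18^16 ≡ 49 (mod 149)
18^32 ≡ 17 (mod 149)
18^64 ≡ 140 (mod 149)
18^74 = 18^(64+8+2) ≡ 148 (mod 149).
Result is 148 ≡ −1, so (18/149) = −1.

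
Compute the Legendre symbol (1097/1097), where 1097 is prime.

0

First reduce: 1097 ≡ 0 (mod 1097).
Top reduces to 0: gcd > 1, so the symbol is 0.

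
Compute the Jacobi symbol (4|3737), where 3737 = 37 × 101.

Pull out 2^2: since 3737 ≡ 1 (mod 8), (2/3737) = +1, so (2/3737)^2 = +1.
Reached (1/3737) = 1. Collecting the sign flips along the way, the symbol is +1.

1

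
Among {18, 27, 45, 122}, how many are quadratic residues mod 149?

(18/149) = -1 → non-residue.
(27/149) = -1 → non-residue.
(45/149) = +1 → QR.
(122/149) = -1 → non-residue.
Total quadratic residues among the 4: 1.

1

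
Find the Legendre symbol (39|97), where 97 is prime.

-1

Reciprocity: 39 ≡ 3 and 97 ≡ 1 (mod 4), so (39/97) = +(97/39).
Reduce top mod 39: now compute (19/39).
Reciprocity: 19 ≡ 3 and 39 ≡ 3 (mod 4), so (19/39) = −(39/19).
Reduce top mod 19: now compute (1/19).
Reached (1/19) = 1. Collecting the sign flips along the way, the symbol is -1.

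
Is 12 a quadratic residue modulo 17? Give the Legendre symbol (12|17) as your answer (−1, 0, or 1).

-1

Pull out 2^2: since 17 ≡ 1 (mod 8), (2/17) = +1, so (2/17)^2 = +1.
Reciprocity: 3 ≡ 3 and 17 ≡ 1 (mod 4), so (3/17) = +(17/3).
Reduce top mod 3: now compute (2/3).
Pull out 2: since 3 ≡ 3 (mod 8), (2/3) = -1.
Reached (1/3) = 1. Collecting the sign flips along the way, the symbol is -1.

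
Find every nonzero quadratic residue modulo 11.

Square k = 1,…,5 (k and 11−k give the same square):
1²=1, 2²=4, 3²=9, 4²≡5, 5²≡3 (mod 11).
So the quadratic residues mod 11 are {1, 3, 4, 5, 9}.

1,3,4,5,9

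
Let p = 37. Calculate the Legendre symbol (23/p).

Reciprocity: 23 ≡ 3 and 37 ≡ 1 (mod 4), so (23/37) = +(37/23).
Reduce top mod 23: now compute (14/23).
Pull out 2: since 23 ≡ 7 (mod 8), (2/23) = +1.
Reciprocity: 7 ≡ 3 and 23 ≡ 3 (mod 4), so (7/23) = −(23/7).
Reduce top mod 7: now compute (2/7).
Pull out 2: since 7 ≡ 7 (mod 8), (2/7) = +1.
Reached (1/7) = 1. Collecting the sign flips along the way, the symbol is -1.

-1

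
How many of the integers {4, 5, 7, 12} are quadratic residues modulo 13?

(4/13) = +1 → QR.
(5/13) = -1 → non-residue.
(7/13) = -1 → non-residue.
(12/13) = +1 → QR.
Total quadratic residues among the 4: 2.

2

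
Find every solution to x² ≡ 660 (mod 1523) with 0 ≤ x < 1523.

Since 1523 ≡ 3 (mod 4), a square root of 660 is 660^((1523+1)/4) = 660^381 mod 1523.
Repeated squaring: 660^2≡22, 660^4≡484, 660^8≡1237, 660^16≡1077, 660^32≡926, 660^64≡27, 660^128≡729, 660^256≡1437 (mod 1523).
660^381 = 660^(256+64+32+16+8+4+1) ≡ 350 (mod 1523).
Check: 350² = 122500 ≡ 660 (mod 1523). The two roots are 350 and 1173.

350, 1173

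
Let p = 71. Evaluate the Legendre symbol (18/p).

1

Pull out 2: since 71 ≡ 7 (mod 8), (2/71) = +1.
Reciprocity: 9 ≡ 1 and 71 ≡ 3 (mod 4), so (9/71) = +(71/9).
Reduce top mod 9: now compute (8/9).
Pull out 2^3: since 9 ≡ 1 (mod 8), (2/9) = +1, so (2/9)^3 = +1.
Reached (1/9) = 1. Collecting the sign flips along the way, the symbol is +1.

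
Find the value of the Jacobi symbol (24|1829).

Pull out 2^3: since 1829 ≡ 5 (mod 8), (2/1829) = -1, so (2/1829)^3 = -1.
Reciprocity: 3 ≡ 3 and 1829 ≡ 1 (mod 4), so (3/1829) = +(1829/3).
Reduce top mod 3: now compute (2/3).
Pull out 2: since 3 ≡ 3 (mod 8), (2/3) = -1.
Reached (1/3) = 1. Collecting the sign flips along the way, the symbol is +1.

1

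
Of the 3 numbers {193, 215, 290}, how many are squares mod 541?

(193/541) = -1 → non-residue.
(215/541) = +1 → QR.
(290/541) = +1 → QR.
Total quadratic residues among the 3: 2.

2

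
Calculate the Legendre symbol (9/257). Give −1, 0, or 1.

Euler's criterion: (9/257) ≡ 9^128 (mod 257).
9^2 ≡ 81 (mod 257)
9^4 ≡ 136 (mod 257)
9^8 ≡ 249 (mod 257)
9^16 ≡ 64 (mod 257)
9^32 ≡ 241 (mod 257)
9^64 ≡ 256 (mod 257)
9^128 ≡ 1 (mod 257)
9^128 = 9^(128) ≡ 1 (mod 257).
Result is 1, so (9/257) = 1.

1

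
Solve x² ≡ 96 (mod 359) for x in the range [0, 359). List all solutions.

177, 182

Since 359 ≡ 3 (mod 4), a square root of 96 is 96^((359+1)/4) = 96^90 mod 359.
Repeated squaring: 96^2≡241, 96^4≡282, 96^8≡185, 96^16≡120, 96^32≡40, 96^64≡164 (mod 359).
96^90 = 96^(64+16+8+2) ≡ 182 (mod 359).
Check: 182² = 33124 ≡ 96 (mod 359). The two roots are 177 and 182.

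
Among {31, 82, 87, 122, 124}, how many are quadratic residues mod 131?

(31/131) = -1 → non-residue.
(82/131) = -1 → non-residue.
(87/131) = -1 → non-residue.
(122/131) = -1 → non-residue.
(124/131) = -1 → non-residue.
Total quadratic residues among the 5: 0.

0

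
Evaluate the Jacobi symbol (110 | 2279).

1

Pull out 2: since 2279 ≡ 7 (mod 8), (2/2279) = +1.
Reciprocity: 55 ≡ 3 and 2279 ≡ 3 (mod 4), so (55/2279) = −(2279/55).
Reduce top mod 55: now compute (24/55).
Pull out 2^3: since 55 ≡ 7 (mod 8), (2/55) = +1, so (2/55)^3 = +1.
Reciprocity: 3 ≡ 3 and 55 ≡ 3 (mod 4), so (3/55) = −(55/3).
Reduce top mod 3: now compute (1/3).
Reached (1/3) = 1. Collecting the sign flips along the way, the symbol is +1.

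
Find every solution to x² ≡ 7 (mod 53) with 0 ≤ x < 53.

22, 31

53 ≡ 1 (mod 4), so we find a root by search.
Trying successive values, 22² = 484 ≡ 7 (mod 53). The other root is 53 − 22 = 31.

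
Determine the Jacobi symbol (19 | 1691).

0

Reciprocity: 19 ≡ 3 and 1691 ≡ 3 (mod 4), so (19/1691) = −(1691/19).
Reduce top mod 19: now compute (0/19).
Top reduces to 0: gcd > 1, so the symbol is 0.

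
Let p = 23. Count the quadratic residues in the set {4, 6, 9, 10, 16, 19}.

4

(4/23) = +1 → QR.
(6/23) = +1 → QR.
(9/23) = +1 → QR.
(10/23) = -1 → non-residue.
(16/23) = +1 → QR.
(19/23) = -1 → non-residue.
Total quadratic residues among the 6: 4.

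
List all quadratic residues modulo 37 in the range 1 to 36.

Square k = 1,…,18 (k and 37−k give the same square):
1²=1, 2²=4, 3²=9, 4²=16, 5²=25, 6²=36, 7²≡12, 8²≡27, 9²≡7, 10²≡26, 11²≡10, 12²≡33, 13²≡21, 14²≡11, 15²≡3, 16²≡34, 17²≡30, 18²≡28 (mod 37).
So the quadratic residues mod 37 are {1, 3, 4, 7, 9, 10, 11, 12, 16, 21, 25, 26, 27, 28, 30, 33, 34, 36}.

1, 3, 4, 7, 9, 10, 11, 12, 16, 21, 25, 26, 27, 28, 30, 33, 34, 36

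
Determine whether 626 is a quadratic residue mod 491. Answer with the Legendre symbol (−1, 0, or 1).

1

Euler's criterion: (626/491) ≡ 135^245 (mod 491).
135^2 ≡ 58 (mod 491)
135^4 ≡ 418 (mod 491)
135^8 ≡ 419 (mod 491)
135^16 ≡ 274 (mod 491)
135^32 ≡ 444 (mod 491)
135^64 ≡ 245 (mod 491)
135^128 ≡ 123 (mod 491)
135^245 = 135^(128+64+32+16+4+1) ≡ 1 (mod 491).
Result is 1, so (626/491) = 1.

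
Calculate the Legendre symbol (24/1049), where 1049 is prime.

-1

Pull out 2^3: since 1049 ≡ 1 (mod 8), (2/1049) = +1, so (2/1049)^3 = +1.
Reciprocity: 3 ≡ 3 and 1049 ≡ 1 (mod 4), so (3/1049) = +(1049/3).
Reduce top mod 3: now compute (2/3).
Pull out 2: since 3 ≡ 3 (mod 8), (2/3) = -1.
Reached (1/3) = 1. Collecting the sign flips along the way, the symbol is -1.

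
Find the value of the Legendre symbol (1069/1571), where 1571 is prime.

Reciprocity: 1069 ≡ 1 and 1571 ≡ 3 (mod 4), so (1069/1571) = +(1571/1069).
Reduce top mod 1069: now compute (502/1069).
Pull out 2: since 1069 ≡ 5 (mod 8), (2/1069) = -1.
Reciprocity: 251 ≡ 3 and 1069 ≡ 1 (mod 4), so (251/1069) = +(1069/251).
Reduce top mod 251: now compute (65/251).
Reciprocity: 65 ≡ 1 and 251 ≡ 3 (mod 4), so (65/251) = +(251/65).
Reduce top mod 65: now compute (56/65).
Pull out 2^3: since 65 ≡ 1 (mod 8), (2/65) = +1, so (2/65)^3 = +1.
Reciprocity: 7 ≡ 3 and 65 ≡ 1 (mod 4), so (7/65) = +(65/7).
Reduce top mod 7: now compute (2/7).
Pull out 2: since 7 ≡ 7 (mod 8), (2/7) = +1.
Reached (1/7) = 1. Collecting the sign flips along the way, the symbol is -1.

-1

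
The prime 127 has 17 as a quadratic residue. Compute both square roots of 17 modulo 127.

Since 127 ≡ 3 (mod 4), a square root of 17 is 17^((127+1)/4) = 17^32 mod 127.
Repeated squaring: 17^2≡35, 17^4≡82, 17^8≡120, 17^16≡49, 17^32≡115 (mod 127).
17^32 = 17^(32) ≡ 115 (mod 127).
Check: 115² = 13225 ≡ 17 (mod 127). The two roots are 12 and 115.

12, 115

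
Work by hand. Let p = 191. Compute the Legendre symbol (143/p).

Reciprocity: 143 ≡ 3 and 191 ≡ 3 (mod 4), so (143/191) = −(191/143).
Reduce top mod 143: now compute (48/143).
Pull out 2^4: since 143 ≡ 7 (mod 8), (2/143) = +1, so (2/143)^4 = +1.
Reciprocity: 3 ≡ 3 and 143 ≡ 3 (mod 4), so (3/143) = −(143/3).
Reduce top mod 3: now compute (2/3).
Pull out 2: since 3 ≡ 3 (mod 8), (2/3) = -1.
Reached (1/3) = 1. Collecting the sign flips along the way, the symbol is -1.

-1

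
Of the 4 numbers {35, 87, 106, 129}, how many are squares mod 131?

(35/131) = +1 → QR.
(87/131) = -1 → non-residue.
(106/131) = -1 → non-residue.
(129/131) = +1 → QR.
Total quadratic residues among the 4: 2.

2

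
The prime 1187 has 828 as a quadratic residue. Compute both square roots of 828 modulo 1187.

413, 774

Since 1187 ≡ 3 (mod 4), a square root of 828 is 828^((1187+1)/4) = 828^297 mod 1187.
Repeated squaring: 828^2≡685, 828^4≡360, 828^8≡217, 828^16≡796, 828^32≡945, 828^64≡401, 828^128≡556, 828^256≡516 (mod 1187).
828^297 = 828^(256+32+8+1) ≡ 413 (mod 1187).
Check: 413² = 170569 ≡ 828 (mod 1187). The two roots are 413 and 774.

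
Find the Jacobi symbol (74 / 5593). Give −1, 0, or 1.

-1

Pull out 2: since 5593 ≡ 1 (mod 8), (2/5593) = +1.
Reciprocity: 37 ≡ 1 and 5593 ≡ 1 (mod 4), so (37/5593) = +(5593/37).
Reduce top mod 37: now compute (6/37).
Pull out 2: since 37 ≡ 5 (mod 8), (2/37) = -1.
Reciprocity: 3 ≡ 3 and 37 ≡ 1 (mod 4), so (3/37) = +(37/3).
Reduce top mod 3: now compute (1/3).
Reached (1/3) = 1. Collecting the sign flips along the way, the symbol is -1.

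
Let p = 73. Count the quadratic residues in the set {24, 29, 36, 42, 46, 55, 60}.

(24/73) = +1 → QR.
(29/73) = -1 → non-residue.
(36/73) = +1 → QR.
(42/73) = -1 → non-residue.
(46/73) = +1 → QR.
(55/73) = +1 → QR.
(60/73) = -1 → non-residue.
Total quadratic residues among the 7: 4.

4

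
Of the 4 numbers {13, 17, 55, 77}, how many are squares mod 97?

(13/97) = -1 → non-residue.
(17/97) = -1 → non-residue.
(55/97) = -1 → non-residue.
(77/97) = -1 → non-residue.
Total quadratic residues among the 4: 0.

0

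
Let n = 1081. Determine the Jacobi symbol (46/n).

0

Pull out 2: since 1081 ≡ 1 (mod 8), (2/1081) = +1.
Reciprocity: 23 ≡ 3 and 1081 ≡ 1 (mod 4), so (23/1081) = +(1081/23).
Reduce top mod 23: now compute (0/23).
Top reduces to 0: gcd > 1, so the symbol is 0.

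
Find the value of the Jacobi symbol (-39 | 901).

First reduce: -39 ≡ 862 (mod 901).
Pull out 2: since 901 ≡ 5 (mod 8), (2/901) = -1.
Reciprocity: 431 ≡ 3 and 901 ≡ 1 (mod 4), so (431/901) = +(901/431).
Reduce top mod 431: now compute (39/431).
Reciprocity: 39 ≡ 3 and 431 ≡ 3 (mod 4), so (39/431) = −(431/39).
Reduce top mod 39: now compute (2/39).
Pull out 2: since 39 ≡ 7 (mod 8), (2/39) = +1.
Reached (1/39) = 1. Collecting the sign flips along the way, the symbol is +1.

1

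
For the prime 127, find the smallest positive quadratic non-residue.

3

(2/127) = +1, so 2 is a residue.
(3/127) = −1, so 3 is the smallest positive non-residue mod 127.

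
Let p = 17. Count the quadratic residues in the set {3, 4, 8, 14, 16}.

(3/17) = -1 → non-residue.
(4/17) = +1 → QR.
(8/17) = +1 → QR.
(14/17) = -1 → non-residue.
(16/17) = +1 → QR.
Total quadratic residues among the 5: 3.

3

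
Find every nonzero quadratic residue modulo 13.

1 3 4 9 10 12

Square k = 1,…,6 (k and 13−k give the same square):
1²=1, 2²=4, 3²=9, 4²≡3, 5²≡12, 6²≡10 (mod 13).
So the quadratic residues mod 13 are {1, 3, 4, 9, 10, 12}.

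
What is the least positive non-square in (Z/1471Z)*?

(2/1471) = +1, so 2 is a residue.
(3/1471) = −1, so 3 is the smallest positive non-residue mod 1471.

3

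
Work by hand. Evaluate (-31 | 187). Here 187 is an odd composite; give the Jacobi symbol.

First reduce: -31 ≡ 156 (mod 187).
Pull out 2^2: since 187 ≡ 3 (mod 8), (2/187) = -1, so (2/187)^2 = +1.
Reciprocity: 39 ≡ 3 and 187 ≡ 3 (mod 4), so (39/187) = −(187/39).
Reduce top mod 39: now compute (31/39).
Reciprocity: 31 ≡ 3 and 39 ≡ 3 (mod 4), so (31/39) = −(39/31).
Reduce top mod 31: now compute (8/31).
Pull out 2^3: since 31 ≡ 7 (mod 8), (2/31) = +1, so (2/31)^3 = +1.
Reached (1/31) = 1. Collecting the sign flips along the way, the symbol is +1.

1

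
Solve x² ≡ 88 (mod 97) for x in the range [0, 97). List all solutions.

97 ≡ 1 (mod 4), so we find a root by search.
Trying successive values, 31² = 961 ≡ 88 (mod 97). The other root is 97 − 31 = 66.

31, 66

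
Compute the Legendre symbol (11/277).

-1

Reciprocity: 11 ≡ 3 and 277 ≡ 1 (mod 4), so (11/277) = +(277/11).
Reduce top mod 11: now compute (2/11).
Pull out 2: since 11 ≡ 3 (mod 8), (2/11) = -1.
Reached (1/11) = 1. Collecting the sign flips along the way, the symbol is -1.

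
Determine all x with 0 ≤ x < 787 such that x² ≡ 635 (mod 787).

47, 740

Since 787 ≡ 3 (mod 4), a square root of 635 is 635^((787+1)/4) = 635^197 mod 787.
Repeated squaring: 635^2≡281, 635^4≡261, 635^8≡439, 635^16≡693, 635^32≡179, 635^64≡561, 635^128≡708 (mod 787).
635^197 = 635^(128+64+4+1) ≡ 47 (mod 787).
Check: 47² = 2209 ≡ 635 (mod 787). The two roots are 47 and 740.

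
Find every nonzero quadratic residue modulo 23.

Square k = 1,…,11 (k and 23−k give the same square):
1²=1, 2²=4, 3²=9, 4²=16, 5²≡2, 6²≡13, 7²≡3, 8²≡18, 9²≡12, 10²≡8, 11²≡6 (mod 23).
So the quadratic residues mod 23 are {1, 2, 3, 4, 6, 8, 9, 12, 13, 16, 18}.

1,2,3,4,6,8,9,12,13,16,18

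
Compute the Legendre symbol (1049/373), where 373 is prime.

1

First reduce: 1049 ≡ 303 (mod 373).
Reciprocity: 303 ≡ 3 and 373 ≡ 1 (mod 4), so (303/373) = +(373/303).
Reduce top mod 303: now compute (70/303).
Pull out 2: since 303 ≡ 7 (mod 8), (2/303) = +1.
Reciprocity: 35 ≡ 3 and 303 ≡ 3 (mod 4), so (35/303) = −(303/35).
Reduce top mod 35: now compute (23/35).
Reciprocity: 23 ≡ 3 and 35 ≡ 3 (mod 4), so (23/35) = −(35/23).
Reduce top mod 23: now compute (12/23).
Pull out 2^2: since 23 ≡ 7 (mod 8), (2/23) = +1, so (2/23)^2 = +1.
Reciprocity: 3 ≡ 3 and 23 ≡ 3 (mod 4), so (3/23) = −(23/3).
Reduce top mod 3: now compute (2/3).
Pull out 2: since 3 ≡ 3 (mod 8), (2/3) = -1.
Reached (1/3) = 1. Collecting the sign flips along the way, the symbol is +1.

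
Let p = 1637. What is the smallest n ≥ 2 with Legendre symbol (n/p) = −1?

(2/1637) = −1, so 2 is the smallest positive non-residue mod 1637.

2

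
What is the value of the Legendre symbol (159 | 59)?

First reduce: 159 ≡ 41 (mod 59).
Reciprocity: 41 ≡ 1 and 59 ≡ 3 (mod 4), so (41/59) = +(59/41).
Reduce top mod 41: now compute (18/41).
Pull out 2: since 41 ≡ 1 (mod 8), (2/41) = +1.
Reciprocity: 9 ≡ 1 and 41 ≡ 1 (mod 4), so (9/41) = +(41/9).
Reduce top mod 9: now compute (5/9).
Reciprocity: 5 ≡ 1 and 9 ≡ 1 (mod 4), so (5/9) = +(9/5).
Reduce top mod 5: now compute (4/5).
Pull out 2^2: since 5 ≡ 5 (mod 8), (2/5) = -1, so (2/5)^2 = +1.
Reached (1/5) = 1. Collecting the sign flips along the way, the symbol is +1.

1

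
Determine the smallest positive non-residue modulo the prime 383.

5

(2/383) = +1, so 2 is a residue.
(3/383) = +1, so 3 is a residue.
(4/383) = +1, so 4 is a residue.
(5/383) = −1, so 5 is the smallest positive non-residue mod 383.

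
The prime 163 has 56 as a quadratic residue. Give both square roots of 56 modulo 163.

43, 120

Since 163 ≡ 3 (mod 4), a square root of 56 is 56^((163+1)/4) = 56^41 mod 163.
Repeated squaring: 56^2≡39, 56^4≡54, 56^8≡145, 56^16≡161, 56^32≡4 (mod 163).
56^41 = 56^(32+8+1) ≡ 43 (mod 163).
Check: 43² = 1849 ≡ 56 (mod 163). The two roots are 43 and 120.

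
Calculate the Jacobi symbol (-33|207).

0

First reduce: -33 ≡ 174 (mod 207).
Pull out 2: since 207 ≡ 7 (mod 8), (2/207) = +1.
Reciprocity: 87 ≡ 3 and 207 ≡ 3 (mod 4), so (87/207) = −(207/87).
Reduce top mod 87: now compute (33/87).
Reciprocity: 33 ≡ 1 and 87 ≡ 3 (mod 4), so (33/87) = +(87/33).
Reduce top mod 33: now compute (21/33).
Reciprocity: 21 ≡ 1 and 33 ≡ 1 (mod 4), so (21/33) = +(33/21).
Reduce top mod 21: now compute (12/21).
Pull out 2^2: since 21 ≡ 5 (mod 8), (2/21) = -1, so (2/21)^2 = +1.
Reciprocity: 3 ≡ 3 and 21 ≡ 1 (mod 4), so (3/21) = +(21/3).
Reduce top mod 3: now compute (0/3).
Top reduces to 0: gcd > 1, so the symbol is 0.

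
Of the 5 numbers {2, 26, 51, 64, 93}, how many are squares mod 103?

(2/103) = +1 → QR.
(26/103) = +1 → QR.
(51/103) = -1 → non-residue.
(64/103) = +1 → QR.
(93/103) = +1 → QR.
Total quadratic residues among the 5: 4.

4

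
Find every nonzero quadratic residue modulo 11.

Square k = 1,…,5 (k and 11−k give the same square):
1²=1, 2²=4, 3²=9, 4²≡5, 5²≡3 (mod 11).
So the quadratic residues mod 11 are {1, 3, 4, 5, 9}.

1,3,4,5,9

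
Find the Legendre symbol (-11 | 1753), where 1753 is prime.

1

First reduce: -11 ≡ 1742 (mod 1753).
Pull out 2: since 1753 ≡ 1 (mod 8), (2/1753) = +1.
Reciprocity: 871 ≡ 3 and 1753 ≡ 1 (mod 4), so (871/1753) = +(1753/871).
Reduce top mod 871: now compute (11/871).
Reciprocity: 11 ≡ 3 and 871 ≡ 3 (mod 4), so (11/871) = −(871/11).
Reduce top mod 11: now compute (2/11).
Pull out 2: since 11 ≡ 3 (mod 8), (2/11) = -1.
Reached (1/11) = 1. Collecting the sign flips along the way, the symbol is +1.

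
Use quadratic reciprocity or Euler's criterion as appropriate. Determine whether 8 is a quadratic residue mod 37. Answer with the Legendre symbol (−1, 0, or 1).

Euler's criterion: (8/37) ≡ 8^18 (mod 37).
8^2 ≡ 27 (mod 37)
8^4 ≡ 26 (mod 37)
8^8 ≡ 10 (mod 37)
8^16 ≡ 26 (mod 37)
8^18 = 8^(16+2) ≡ 36 (mod 37).
Result is 36 ≡ −1, so (8/37) = −1.

-1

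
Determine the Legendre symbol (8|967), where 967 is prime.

Pull out 2^3: since 967 ≡ 7 (mod 8), (2/967) = +1, so (2/967)^3 = +1.
Reached (1/967) = 1. Collecting the sign flips along the way, the symbol is +1.

1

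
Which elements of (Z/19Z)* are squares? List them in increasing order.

1 4 5 6 7 9 11 16 17

Square k = 1,…,9 (k and 19−k give the same square):
1²=1, 2²=4, 3²=9, 4²=16, 5²≡6, 6²≡17, 7²≡11, 8²≡7, 9²≡5 (mod 19).
So the quadratic residues mod 19 are {1, 4, 5, 6, 7, 9, 11, 16, 17}.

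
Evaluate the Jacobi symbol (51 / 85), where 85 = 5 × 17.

Reciprocity: 51 ≡ 3 and 85 ≡ 1 (mod 4), so (51/85) = +(85/51).
Reduce top mod 51: now compute (34/51).
Pull out 2: since 51 ≡ 3 (mod 8), (2/51) = -1.
Reciprocity: 17 ≡ 1 and 51 ≡ 3 (mod 4), so (17/51) = +(51/17).
Reduce top mod 17: now compute (0/17).
Top reduces to 0: gcd > 1, so the symbol is 0.

0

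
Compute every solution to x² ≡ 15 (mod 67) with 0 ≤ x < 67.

22, 45

Since 67 ≡ 3 (mod 4), a square root of 15 is 15^((67+1)/4) = 15^17 mod 67.
Repeated squaring: 15^2≡24, 15^4≡40, 15^8≡59, 15^16≡64 (mod 67).
15^17 = 15^(16+1) ≡ 22 (mod 67).
Check: 22² = 484 ≡ 15 (mod 67). The two roots are 22 and 45.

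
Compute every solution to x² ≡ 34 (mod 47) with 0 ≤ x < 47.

9, 38

Since 47 ≡ 3 (mod 4), a square root of 34 is 34^((47+1)/4) = 34^12 mod 47.
Repeated squaring: 34^2≡28, 34^4≡32, 34^8≡37 (mod 47).
34^12 = 34^(8+4) ≡ 9 (mod 47).
Check: 9² = 81 ≡ 34 (mod 47). The two roots are 9 and 38.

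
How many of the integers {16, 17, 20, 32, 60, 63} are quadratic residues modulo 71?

4

(16/71) = +1 → QR.
(17/71) = -1 → non-residue.
(20/71) = +1 → QR.
(32/71) = +1 → QR.
(60/71) = +1 → QR.
(63/71) = -1 → non-residue.
Total quadratic residues among the 6: 4.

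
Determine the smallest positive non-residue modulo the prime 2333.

2

(2/2333) = −1, so 2 is the smallest positive non-residue mod 2333.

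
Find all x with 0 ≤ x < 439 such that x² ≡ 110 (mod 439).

Since 439 ≡ 3 (mod 4), a square root of 110 is 110^((439+1)/4) = 110^110 mod 439.
Repeated squaring: 110^2≡247, 110^4≡427, 110^8≡144, 110^16≡103, 110^32≡73, 110^64≡61 (mod 439).
110^110 = 110^(64+32+8+4+2) ≡ 220 (mod 439).
Check: 220² = 48400 ≡ 110 (mod 439). The two roots are 219 and 220.

219, 220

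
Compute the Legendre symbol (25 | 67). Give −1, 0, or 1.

Reciprocity: 25 ≡ 1 and 67 ≡ 3 (mod 4), so (25/67) = +(67/25).
Reduce top mod 25: now compute (17/25).
Reciprocity: 17 ≡ 1 and 25 ≡ 1 (mod 4), so (17/25) = +(25/17).
Reduce top mod 17: now compute (8/17).
Pull out 2^3: since 17 ≡ 1 (mod 8), (2/17) = +1, so (2/17)^3 = +1.
Reached (1/17) = 1. Collecting the sign flips along the way, the symbol is +1.

1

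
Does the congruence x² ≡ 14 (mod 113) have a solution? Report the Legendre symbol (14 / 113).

Euler's criterion: (14/113) ≡ 14^56 (mod 113).
14^2 ≡ 83 (mod 113)
14^4 ≡ 109 (mod 113)
14^8 ≡ 16 (mod 113)
14^16 ≡ 30 (mod 113)
14^32 ≡ 109 (mod 113)
14^56 = 14^(32+16+8) ≡ 1 (mod 113).
Result is 1, so (14/113) = 1.

1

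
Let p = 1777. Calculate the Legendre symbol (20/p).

Pull out 2^2: since 1777 ≡ 1 (mod 8), (2/1777) = +1, so (2/1777)^2 = +1.
Reciprocity: 5 ≡ 1 and 1777 ≡ 1 (mod 4), so (5/1777) = +(1777/5).
Reduce top mod 5: now compute (2/5).
Pull out 2: since 5 ≡ 5 (mod 8), (2/5) = -1.
Reached (1/5) = 1. Collecting the sign flips along the way, the symbol is -1.

-1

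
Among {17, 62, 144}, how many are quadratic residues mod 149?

(17/149) = +1 → QR.
(62/149) = -1 → non-residue.
(144/149) = +1 → QR.
Total quadratic residues among the 3: 2.

2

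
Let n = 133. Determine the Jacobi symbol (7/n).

Reciprocity: 7 ≡ 3 and 133 ≡ 1 (mod 4), so (7/133) = +(133/7).
Reduce top mod 7: now compute (0/7).
Top reduces to 0: gcd > 1, so the symbol is 0.

0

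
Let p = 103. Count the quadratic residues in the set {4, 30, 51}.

(4/103) = +1 → QR.
(30/103) = +1 → QR.
(51/103) = -1 → non-residue.
Total quadratic residues among the 3: 2.

2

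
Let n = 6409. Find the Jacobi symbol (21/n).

1

Reciprocity: 21 ≡ 1 and 6409 ≡ 1 (mod 4), so (21/6409) = +(6409/21).
Reduce top mod 21: now compute (4/21).
Pull out 2^2: since 21 ≡ 5 (mod 8), (2/21) = -1, so (2/21)^2 = +1.
Reached (1/21) = 1. Collecting the sign flips along the way, the symbol is +1.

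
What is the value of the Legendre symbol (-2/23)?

First reduce: -2 ≡ 21 (mod 23).
Reciprocity: 21 ≡ 1 and 23 ≡ 3 (mod 4), so (21/23) = +(23/21).
Reduce top mod 21: now compute (2/21).
Pull out 2: since 21 ≡ 5 (mod 8), (2/21) = -1.
Reached (1/21) = 1. Collecting the sign flips along the way, the symbol is -1.

-1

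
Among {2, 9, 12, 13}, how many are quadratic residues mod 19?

1

(2/19) = -1 → non-residue.
(9/19) = +1 → QR.
(12/19) = -1 → non-residue.
(13/19) = -1 → non-residue.
Total quadratic residues among the 4: 1.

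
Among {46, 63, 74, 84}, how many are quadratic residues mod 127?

2

(46/127) = -1 → non-residue.
(63/127) = -1 → non-residue.
(74/127) = +1 → QR.
(84/127) = +1 → QR.
Total quadratic residues among the 4: 2.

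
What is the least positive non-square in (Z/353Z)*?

3

(2/353) = +1, so 2 is a residue.
(3/353) = −1, so 3 is the smallest positive non-residue mod 353.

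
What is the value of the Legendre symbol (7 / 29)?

1

Euler's criterion: (7/29) ≡ 7^14 (mod 29).
7^2 ≡ 20 (mod 29)
7^4 ≡ 23 (mod 29)
7^8 ≡ 7 (mod 29)
7^14 = 7^(8+4+2) ≡ 1 (mod 29).
Result is 1, so (7/29) = 1.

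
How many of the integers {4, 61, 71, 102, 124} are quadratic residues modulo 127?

(4/127) = +1 → QR.
(61/127) = +1 → QR.
(71/127) = +1 → QR.
(102/127) = -1 → non-residue.
(124/127) = +1 → QR.
Total quadratic residues among the 5: 4.

4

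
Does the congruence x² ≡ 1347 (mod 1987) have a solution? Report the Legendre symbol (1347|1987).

Reciprocity: 1347 ≡ 3 and 1987 ≡ 3 (mod 4), so (1347/1987) = −(1987/1347).
Reduce top mod 1347: now compute (640/1347).
Pull out 2^7: since 1347 ≡ 3 (mod 8), (2/1347) = -1, so (2/1347)^7 = -1.
Reciprocity: 5 ≡ 1 and 1347 ≡ 3 (mod 4), so (5/1347) = +(1347/5).
Reduce top mod 5: now compute (2/5).
Pull out 2: since 5 ≡ 5 (mod 8), (2/5) = -1.
Reached (1/5) = 1. Collecting the sign flips along the way, the symbol is -1.

-1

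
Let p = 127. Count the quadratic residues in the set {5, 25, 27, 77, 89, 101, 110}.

1

(5/127) = -1 → non-residue.
(25/127) = +1 → QR.
(27/127) = -1 → non-residue.
(77/127) = -1 → non-residue.
(89/127) = -1 → non-residue.
(101/127) = -1 → non-residue.
(110/127) = -1 → non-residue.
Total quadratic residues among the 7: 1.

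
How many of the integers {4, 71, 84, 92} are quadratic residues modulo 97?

1

(4/97) = +1 → QR.
(71/97) = -1 → non-residue.
(84/97) = -1 → non-residue.
(92/97) = -1 → non-residue.
Total quadratic residues among the 4: 1.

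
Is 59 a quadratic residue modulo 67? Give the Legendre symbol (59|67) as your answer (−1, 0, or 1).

1

Euler's criterion: (59/67) ≡ 59^33 (mod 67).
59^2 ≡ 64 (mod 67)
59^4 ≡ 9 (mod 67)
59^8 ≡ 14 (mod 67)
59^16 ≡ 62 (mod 67)
59^32 ≡ 25 (mod 67)
59^33 = 59^(32+1) ≡ 1 (mod 67).
Result is 1, so (59/67) = 1.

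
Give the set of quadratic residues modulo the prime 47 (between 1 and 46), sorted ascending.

Square k = 1,…,23 (k and 47−k give the same square):
1²=1, 2²=4, 3²=9, 4²=16, 5²=25, 6²=36, 7²≡2, 8²≡17, 9²≡34, 10²≡6, 11²≡27, 12²≡3, 13²≡28, 14²≡8, 15²≡37, 16²≡21, 17²≡7, 18²≡42, 19²≡32, 20²≡24, 21²≡18, 22²≡14, 23²≡12 (mod 47).
So the quadratic residues mod 47 are {1, 2, 3, 4, 6, 7, 8, 9, 12, 14, 16, 17, 18, 21, 24, 25, 27, 28, 32, 34, 36, 37, 42}.

1,2,3,4,6,7,8,9,12,14,16,17,18,21,24,25,27,28,32,34,36,37,42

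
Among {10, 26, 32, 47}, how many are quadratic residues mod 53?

(10/53) = +1 → QR.
(26/53) = -1 → non-residue.
(32/53) = -1 → non-residue.
(47/53) = +1 → QR.
Total quadratic residues among the 4: 2.

2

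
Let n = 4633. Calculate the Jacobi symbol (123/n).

0

Reciprocity: 123 ≡ 3 and 4633 ≡ 1 (mod 4), so (123/4633) = +(4633/123).
Reduce top mod 123: now compute (82/123).
Pull out 2: since 123 ≡ 3 (mod 8), (2/123) = -1.
Reciprocity: 41 ≡ 1 and 123 ≡ 3 (mod 4), so (41/123) = +(123/41).
Reduce top mod 41: now compute (0/41).
Top reduces to 0: gcd > 1, so the symbol is 0.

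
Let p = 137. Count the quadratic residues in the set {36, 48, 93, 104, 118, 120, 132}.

(36/137) = +1 → QR.
(48/137) = -1 → non-residue.
(93/137) = +1 → QR.
(104/137) = -1 → non-residue.
(118/137) = +1 → QR.
(120/137) = +1 → QR.
(132/137) = -1 → non-residue.
Total quadratic residues among the 7: 4.

4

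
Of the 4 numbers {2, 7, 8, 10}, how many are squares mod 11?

0

(2/11) = -1 → non-residue.
(7/11) = -1 → non-residue.
(8/11) = -1 → non-residue.
(10/11) = -1 → non-residue.
Total quadratic residues among the 4: 0.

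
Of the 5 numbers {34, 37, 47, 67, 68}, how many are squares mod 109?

1

(34/109) = +1 → QR.
(37/109) = -1 → non-residue.
(47/109) = -1 → non-residue.
(67/109) = -1 → non-residue.
(68/109) = -1 → non-residue.
Total quadratic residues among the 5: 1.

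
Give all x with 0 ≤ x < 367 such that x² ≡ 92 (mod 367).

183, 184

Since 367 ≡ 3 (mod 4), a square root of 92 is 92^((367+1)/4) = 92^92 mod 367.
Repeated squaring: 92^2≡23, 92^4≡162, 92^8≡187, 92^16≡104, 92^32≡173, 92^64≡202 (mod 367).
92^92 = 92^(64+16+8+4) ≡ 184 (mod 367).
Check: 184² = 33856 ≡ 92 (mod 367). The two roots are 183 and 184.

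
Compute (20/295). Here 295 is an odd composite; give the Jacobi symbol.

0

Pull out 2^2: since 295 ≡ 7 (mod 8), (2/295) = +1, so (2/295)^2 = +1.
Reciprocity: 5 ≡ 1 and 295 ≡ 3 (mod 4), so (5/295) = +(295/5).
Reduce top mod 5: now compute (0/5).
Top reduces to 0: gcd > 1, so the symbol is 0.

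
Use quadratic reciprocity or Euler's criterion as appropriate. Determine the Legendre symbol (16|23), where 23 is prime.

1

Pull out 2^4: since 23 ≡ 7 (mod 8), (2/23) = +1, so (2/23)^4 = +1.
Reached (1/23) = 1. Collecting the sign flips along the way, the symbol is +1.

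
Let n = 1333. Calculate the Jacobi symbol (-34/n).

First reduce: -34 ≡ 1299 (mod 1333).
Reciprocity: 1299 ≡ 3 and 1333 ≡ 1 (mod 4), so (1299/1333) = +(1333/1299).
Reduce top mod 1299: now compute (34/1299).
Pull out 2: since 1299 ≡ 3 (mod 8), (2/1299) = -1.
Reciprocity: 17 ≡ 1 and 1299 ≡ 3 (mod 4), so (17/1299) = +(1299/17).
Reduce top mod 17: now compute (7/17).
Reciprocity: 7 ≡ 3 and 17 ≡ 1 (mod 4), so (7/17) = +(17/7).
Reduce top mod 7: now compute (3/7).
Reciprocity: 3 ≡ 3 and 7 ≡ 3 (mod 4), so (3/7) = −(7/3).
Reduce top mod 3: now compute (1/3).
Reached (1/3) = 1. Collecting the sign flips along the way, the symbol is +1.

1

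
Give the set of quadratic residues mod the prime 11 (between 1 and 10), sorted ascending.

1 3 4 5 9

Square k = 1,…,5 (k and 11−k give the same square):
1²=1, 2²=4, 3²=9, 4²≡5, 5²≡3 (mod 11).
So the quadratic residues mod 11 are {1, 3, 4, 5, 9}.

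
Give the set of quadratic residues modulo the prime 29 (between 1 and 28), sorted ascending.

Square k = 1,…,14 (k and 29−k give the same square):
1²=1, 2²=4, 3²=9, 4²=16, 5²=25, 6²≡7, 7²≡20, 8²≡6, 9²≡23, 10²≡13, 11²≡5, 12²≡28, 13²≡24, 14²≡22 (mod 29).
So the quadratic residues mod 29 are {1, 4, 5, 6, 7, 9, 13, 16, 20, 22, 23, 24, 25, 28}.

1,4,5,6,7,9,13,16,20,22,23,24,25,28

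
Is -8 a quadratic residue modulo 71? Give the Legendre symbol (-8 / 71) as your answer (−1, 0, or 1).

First reduce: -8 ≡ 63 (mod 71).
Reciprocity: 63 ≡ 3 and 71 ≡ 3 (mod 4), so (63/71) = −(71/63).
Reduce top mod 63: now compute (8/63).
Pull out 2^3: since 63 ≡ 7 (mod 8), (2/63) = +1, so (2/63)^3 = +1.
Reached (1/63) = 1. Collecting the sign flips along the way, the symbol is -1.

-1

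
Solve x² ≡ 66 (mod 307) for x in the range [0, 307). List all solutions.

Since 307 ≡ 3 (mod 4), a square root of 66 is 66^((307+1)/4) = 66^77 mod 307.
Repeated squaring: 66^2≡58, 66^4≡294, 66^8≡169, 66^16≡10, 66^32≡100, 66^64≡176 (mod 307).
66^77 = 66^(64+8+4+1) ≡ 251 (mod 307).
Check: 251² = 63001 ≡ 66 (mod 307). The two roots are 56 and 251.

56, 251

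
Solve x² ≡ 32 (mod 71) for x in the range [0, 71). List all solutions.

Since 71 ≡ 3 (mod 4), a square root of 32 is 32^((71+1)/4) = 32^18 mod 71.
Repeated squaring: 32^2≡30, 32^4≡48, 32^8≡32, 32^16≡30 (mod 71).
32^18 = 32^(16+2) ≡ 48 (mod 71).
Check: 48² = 2304 ≡ 32 (mod 71). The two roots are 23 and 48.

23, 48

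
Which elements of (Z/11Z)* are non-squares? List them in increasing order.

2, 6, 7, 8, 10

Square k = 1,…,5 (k and 11−k give the same square):
1²=1, 2²=4, 3²=9, 4²≡5, 5²≡3 (mod 11).
The residues are {1, 3, 4, 5, 9}; the non-residues are the remaining 5 nonzero classes.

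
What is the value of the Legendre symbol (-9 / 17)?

Euler's criterion: (-9/17) ≡ 8^8 (mod 17).
8^2 ≡ 13 (mod 17)
8^4 ≡ 16 (mod 17)
8^8 ≡ 1 (mod 17)
8^8 = 8^(8) ≡ 1 (mod 17).
Result is 1, so (-9/17) = 1.

1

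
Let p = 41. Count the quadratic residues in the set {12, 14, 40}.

1

(12/41) = -1 → non-residue.
(14/41) = -1 → non-residue.
(40/41) = +1 → QR.
Total quadratic residues among the 3: 1.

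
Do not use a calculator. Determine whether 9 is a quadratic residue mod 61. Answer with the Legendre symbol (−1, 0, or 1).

1

Reciprocity: 9 ≡ 1 and 61 ≡ 1 (mod 4), so (9/61) = +(61/9).
Reduce top mod 9: now compute (7/9).
Reciprocity: 7 ≡ 3 and 9 ≡ 1 (mod 4), so (7/9) = +(9/7).
Reduce top mod 7: now compute (2/7).
Pull out 2: since 7 ≡ 7 (mod 8), (2/7) = +1.
Reached (1/7) = 1. Collecting the sign flips along the way, the symbol is +1.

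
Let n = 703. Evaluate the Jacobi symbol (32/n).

1

Pull out 2^5: since 703 ≡ 7 (mod 8), (2/703) = +1, so (2/703)^5 = +1.
Reached (1/703) = 1. Collecting the sign flips along the way, the symbol is +1.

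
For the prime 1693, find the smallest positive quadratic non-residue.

2

(2/1693) = −1, so 2 is the smallest positive non-residue mod 1693.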